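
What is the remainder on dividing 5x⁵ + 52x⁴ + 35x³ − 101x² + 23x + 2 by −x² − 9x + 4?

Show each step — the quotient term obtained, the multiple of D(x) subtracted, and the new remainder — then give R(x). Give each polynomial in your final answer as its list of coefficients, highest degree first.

R = [-2]

Step 1: lead(5x⁵ + 52x⁴ + 35x³ − 101x² + 23x + 2) ÷ lead(D) = 5x⁵ ÷ −x² = −5x³. Subtract (−5x³)·D = 5x⁵ + 45x⁴ − 20x³. Remainder: 7x⁴ + 55x³ − 101x² + 23x + 2.
Step 2: lead(7x⁴ + 55x³ − 101x² + 23x + 2) ÷ lead(D) = 7x⁴ ÷ −x² = −7x². Subtract (−7x²)·D = 7x⁴ + 63x³ − 28x². Remainder: −8x³ − 73x² + 23x + 2.
Step 3: lead(−8x³ − 73x² + 23x + 2) ÷ lead(D) = −8x³ ÷ −x² = 8x. Subtract (8x)·D = −8x³ − 72x² + 32x. Remainder: −x² − 9x + 2.
Step 4: lead(−x² − 9x + 2) ÷ lead(D) = −x² ÷ −x² = 1. Subtract (1)·D = −x² − 9x + 4. Remainder: −2.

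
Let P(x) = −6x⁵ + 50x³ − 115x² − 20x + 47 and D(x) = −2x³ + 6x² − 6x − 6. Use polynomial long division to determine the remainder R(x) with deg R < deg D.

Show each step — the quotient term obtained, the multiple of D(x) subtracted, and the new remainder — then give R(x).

Step 1: lead(−6x⁵ + 50x³ − 115x² − 20x + 47) ÷ lead(D) = −6x⁵ ÷ −2x³ = 3x². Subtract (3x²)·D = −6x⁵ + 18x⁴ − 18x³ − 18x². Remainder: −18x⁴ + 68x³ − 97x² − 20x + 47.
Step 2: lead(−18x⁴ + 68x³ − 97x² − 20x + 47) ÷ lead(D) = −18x⁴ ÷ −2x³ = 9x. Subtract (9x)·D = −18x⁴ + 54x³ − 54x² − 54x. Remainder: 14x³ − 43x² + 34x + 47.
Step 3: lead(14x³ − 43x² + 34x + 47) ÷ lead(D) = 14x³ ÷ −2x³ = −7. Subtract (−7)·D = 14x³ − 42x² + 42x + 42. Remainder: −x² − 8x + 5.

R(x) = −x² − 8x + 5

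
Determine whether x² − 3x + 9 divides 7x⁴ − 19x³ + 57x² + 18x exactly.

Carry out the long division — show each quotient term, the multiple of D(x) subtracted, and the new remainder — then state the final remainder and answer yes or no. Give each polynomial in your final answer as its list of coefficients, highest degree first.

Step 1: lead(7x⁴ − 19x³ + 57x² + 18x) ÷ lead(D) = 7x⁴ ÷ x² = 7x². Subtract (7x²)·D = 7x⁴ − 21x³ + 63x². Remainder: 2x³ − 6x² + 18x.
Step 2: lead(2x³ − 6x² + 18x) ÷ lead(D) = 2x³ ÷ x² = 2x. Subtract (2x)·D = 2x³ − 6x² + 18x. Remainder: 0.

R = [0], so D(x) is a factor of P(x). yes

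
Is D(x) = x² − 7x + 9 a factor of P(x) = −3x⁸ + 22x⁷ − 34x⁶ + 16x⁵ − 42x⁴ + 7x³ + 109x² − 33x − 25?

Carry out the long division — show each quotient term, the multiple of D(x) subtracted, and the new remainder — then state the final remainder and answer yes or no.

Step 1: lead(−3x⁸ + 22x⁷ − 34x⁶ + 16x⁵ − 42x⁴ + 7x³ + 109x² − 33x − 25) ÷ lead(D) = −3x⁸ ÷ x² = −3x⁶. Subtract (−3x⁶)·D = −3x⁸ + 21x⁷ − 27x⁶. Remainder: x⁷ − 7x⁶ + 16x⁵ − 42x⁴ + 7x³ + 109x² − 33x − 25.
Step 2: lead(x⁷ − 7x⁶ + 16x⁵ − 42x⁴ + 7x³ + 109x² − 33x − 25) ÷ lead(D) = x⁷ ÷ x² = x⁵. Subtract (x⁵)·D = x⁷ − 7x⁶ + 9x⁵. Remainder: 7x⁵ − 42x⁴ + 7x³ + 109x² − 33x − 25.
Step 3: lead(7x⁵ − 42x⁴ + 7x³ + 109x² − 33x − 25) ÷ lead(D) = 7x⁵ ÷ x² = 7x³. Subtract (7x³)·D = 7x⁵ − 49x⁴ + 63x³. Remainder: 7x⁴ − 56x³ + 109x² − 33x − 25.
Step 4: lead(7x⁴ − 56x³ + 109x² − 33x − 25) ÷ lead(D) = 7x⁴ ÷ x² = 7x². Subtract (7x²)·D = 7x⁴ − 49x³ + 63x². Remainder: −7x³ + 46x² − 33x − 25.
Step 5: lead(−7x³ + 46x² − 33x − 25) ÷ lead(D) = −7x³ ÷ x² = −7x. Subtract (−7x)·D = −7x³ + 49x² − 63x. Remainder: −3x² + 30x − 25.
Step 6: lead(−3x² + 30x − 25) ÷ lead(D) = −3x² ÷ x² = −3. Subtract (−3)·D = −3x² + 21x − 27. Remainder: 9x + 2.

R(x) = 9x + 2, so D(x) is not a factor of P(x). no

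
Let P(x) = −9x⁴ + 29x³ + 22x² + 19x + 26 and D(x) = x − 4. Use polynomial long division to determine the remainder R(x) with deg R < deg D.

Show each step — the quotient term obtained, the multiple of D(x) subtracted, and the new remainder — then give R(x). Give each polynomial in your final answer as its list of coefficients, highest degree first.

R = [6]

Step 1: lead(−9x⁴ + 29x³ + 22x² + 19x + 26) ÷ lead(D) = −9x⁴ ÷ x = −9x³. Subtract (−9x³)·D = −9x⁴ + 36x³. Remainder: −7x³ + 22x² + 19x + 26.
Step 2: lead(−7x³ + 22x² + 19x + 26) ÷ lead(D) = −7x³ ÷ x = −7x². Subtract (−7x²)·D = −7x³ + 28x². Remainder: −6x² + 19x + 26.
Step 3: lead(−6x² + 19x + 26) ÷ lead(D) = −6x² ÷ x = −6x. Subtract (−6x)·D = −6x² + 24x. Remainder: −5x + 26.
Step 4: lead(−5x + 26) ÷ lead(D) = −5x ÷ x = −5. Subtract (−5)·D = −5x + 20. Remainder: 6.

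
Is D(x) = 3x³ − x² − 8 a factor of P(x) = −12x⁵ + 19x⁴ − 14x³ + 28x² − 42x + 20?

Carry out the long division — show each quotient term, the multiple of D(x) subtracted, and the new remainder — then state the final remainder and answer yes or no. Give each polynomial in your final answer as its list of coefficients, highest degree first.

Step 1: lead(−12x⁵ + 19x⁴ − 14x³ + 28x² − 42x + 20) ÷ lead(D) = −12x⁵ ÷ 3x³ = −4x². Subtract (−4x²)·D = −12x⁵ + 4x⁴ + 32x². Remainder: 15x⁴ − 14x³ − 4x² − 42x + 20.
Step 2: lead(15x⁴ − 14x³ − 4x² − 42x + 20) ÷ lead(D) = 15x⁴ ÷ 3x³ = 5x. Subtract (5x)·D = 15x⁴ − 5x³ − 40x. Remainder: −9x³ − 4x² − 2x + 20.
Step 3: lead(−9x³ − 4x² − 2x + 20) ÷ lead(D) = −9x³ ÷ 3x³ = −3. Subtract (−3)·D = −9x³ + 3x² + 24. Remainder: −7x² − 2x − 4.

R = [-7, -2, -4], so D(x) is not a factor of P(x). no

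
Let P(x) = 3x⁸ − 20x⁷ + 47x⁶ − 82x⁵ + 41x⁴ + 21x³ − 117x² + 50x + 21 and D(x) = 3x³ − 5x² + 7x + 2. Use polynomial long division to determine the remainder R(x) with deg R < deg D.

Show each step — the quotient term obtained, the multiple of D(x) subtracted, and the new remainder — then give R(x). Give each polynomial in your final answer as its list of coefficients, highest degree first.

Step 1: lead(3x⁸ − 20x⁷ + 47x⁶ − 82x⁵ + 41x⁴ + 21x³ − 117x² + 50x + 21) ÷ lead(D) = 3x⁸ ÷ 3x³ = x⁵. Subtract (x⁵)·D = 3x⁸ − 5x⁷ + 7x⁶ + 2x⁵. Remainder: −15x⁷ + 40x⁶ − 84x⁵ + 41x⁴ + 21x³ − 117x² + 50x + 21.
Step 2: lead(−15x⁷ + 40x⁶ − 84x⁵ + 41x⁴ + 21x³ − 117x² + 50x + 21) ÷ lead(D) = −15x⁷ ÷ 3x³ = −5x⁴. Subtract (−5x⁴)·D = −15x⁷ + 25x⁶ − 35x⁵ − 10x⁴. Remainder: 15x⁶ − 49x⁵ + 51x⁴ + 21x³ − 117x² + 50x + 21.
Step 3: lead(15x⁶ − 49x⁵ + 51x⁴ + 21x³ − 117x² + 50x + 21) ÷ lead(D) = 15x⁶ ÷ 3x³ = 5x³. Subtract (5x³)·D = 15x⁶ − 25x⁵ + 35x⁴ + 10x³. Remainder: −24x⁵ + 16x⁴ + 11x³ − 117x² + 50x + 21.
Step 4: lead(−24x⁵ + 16x⁴ + 11x³ − 117x² + 50x + 21) ÷ lead(D) = −24x⁵ ÷ 3x³ = −8x². Subtract (−8x²)·D = −24x⁵ + 40x⁴ − 56x³ − 16x². Remainder: −24x⁴ + 67x³ − 101x² + 50x + 21.
Step 5: lead(−24x⁴ + 67x³ − 101x² + 50x + 21) ÷ lead(D) = −24x⁴ ÷ 3x³ = −8x. Subtract (−8x)·D = −24x⁴ + 40x³ − 56x² − 16x. Remainder: 27x³ − 45x² + 66x + 21.
Step 6: lead(27x³ − 45x² + 66x + 21) ÷ lead(D) = 27x³ ÷ 3x³ = 9. Subtract (9)·D = 27x³ − 45x² + 63x + 18. Remainder: 3x + 3.

R = [3, 3]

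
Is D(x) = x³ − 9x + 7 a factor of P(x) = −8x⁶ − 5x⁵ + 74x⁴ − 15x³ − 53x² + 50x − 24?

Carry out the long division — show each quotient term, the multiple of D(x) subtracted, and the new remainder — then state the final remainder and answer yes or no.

Step 1: lead(−8x⁶ − 5x⁵ + 74x⁴ − 15x³ − 53x² + 50x − 24) ÷ lead(D) = −8x⁶ ÷ x³ = −8x³. Subtract (−8x³)·D = −8x⁶ + 72x⁴ − 56x³. Remainder: −5x⁵ + 2x⁴ + 41x³ − 53x² + 50x − 24.
Step 2: lead(−5x⁵ + 2x⁴ + 41x³ − 53x² + 50x − 24) ÷ lead(D) = −5x⁵ ÷ x³ = −5x². Subtract (−5x²)·D = −5x⁵ + 45x³ − 35x². Remainder: 2x⁴ − 4x³ − 18x² + 50x − 24.
Step 3: lead(2x⁴ − 4x³ − 18x² + 50x − 24) ÷ lead(D) = 2x⁴ ÷ x³ = 2x. Subtract (2x)·D = 2x⁴ − 18x² + 14x. Remainder: −4x³ + 36x − 24.
Step 4: lead(−4x³ + 36x − 24) ÷ lead(D) = −4x³ ÷ x³ = −4. Subtract (−4)·D = −4x³ + 36x − 28. Remainder: 4.

R(x) = 4, so D(x) is not a factor of P(x). no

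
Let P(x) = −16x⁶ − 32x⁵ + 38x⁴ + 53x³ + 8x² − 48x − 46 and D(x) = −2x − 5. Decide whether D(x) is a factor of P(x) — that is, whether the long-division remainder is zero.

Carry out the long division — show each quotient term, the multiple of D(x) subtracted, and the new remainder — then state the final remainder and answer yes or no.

R(x) = −1, so D(x) is not a factor of P(x). no

Step 1: lead(−16x⁶ − 32x⁵ + 38x⁴ + 53x³ + 8x² − 48x − 46) ÷ lead(D) = −16x⁶ ÷ −2x = 8x⁵. Subtract (8x⁵)·D = −16x⁶ − 40x⁵. Remainder: 8x⁵ + 38x⁴ + 53x³ + 8x² − 48x − 46.
Step 2: lead(8x⁵ + 38x⁴ + 53x³ + 8x² − 48x − 46) ÷ lead(D) = 8x⁵ ÷ −2x = −4x⁴. Subtract (−4x⁴)·D = 8x⁵ + 20x⁴. Remainder: 18x⁴ + 53x³ + 8x² − 48x − 46.
Step 3: lead(18x⁴ + 53x³ + 8x² − 48x − 46) ÷ lead(D) = 18x⁴ ÷ −2x = −9x³. Subtract (−9x³)·D = 18x⁴ + 45x³. Remainder: 8x³ + 8x² − 48x − 46.
Step 4: lead(8x³ + 8x² − 48x − 46) ÷ lead(D) = 8x³ ÷ −2x = −4x². Subtract (−4x²)·D = 8x³ + 20x². Remainder: −12x² − 48x − 46.
Step 5: lead(−12x² − 48x − 46) ÷ lead(D) = −12x² ÷ −2x = 6x. Subtract (6x)·D = −12x² − 30x. Remainder: −18x − 46.
Step 6: lead(−18x − 46) ÷ lead(D) = −18x ÷ −2x = 9. Subtract (9)·D = −18x − 45. Remainder: −1.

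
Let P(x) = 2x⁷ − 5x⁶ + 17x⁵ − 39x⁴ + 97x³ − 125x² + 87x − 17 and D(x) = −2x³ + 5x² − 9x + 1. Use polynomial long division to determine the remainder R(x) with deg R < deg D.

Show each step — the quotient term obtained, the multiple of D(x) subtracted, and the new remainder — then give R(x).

Step 1: lead(2x⁷ − 5x⁶ + 17x⁵ − 39x⁴ + 97x³ − 125x² + 87x − 17) ÷ lead(D) = 2x⁷ ÷ −2x³ = −x⁴. Subtract (−x⁴)·D = 2x⁷ − 5x⁶ + 9x⁵ − x⁴. Remainder: 8x⁵ − 38x⁴ + 97x³ − 125x² + 87x − 17.
Step 2: lead(8x⁵ − 38x⁴ + 97x³ − 125x² + 87x − 17) ÷ lead(D) = 8x⁵ ÷ −2x³ = −4x². Subtract (−4x²)·D = 8x⁵ − 20x⁴ + 36x³ − 4x². Remainder: −18x⁴ + 61x³ − 121x² + 87x − 17.
Step 3: lead(−18x⁴ + 61x³ − 121x² + 87x − 17) ÷ lead(D) = −18x⁴ ÷ −2x³ = 9x. Subtract (9x)·D = −18x⁴ + 45x³ − 81x² + 9x. Remainder: 16x³ − 40x² + 78x − 17.
Step 4: lead(16x³ − 40x² + 78x − 17) ÷ lead(D) = 16x³ ÷ −2x³ = −8. Subtract (−8)·D = 16x³ − 40x² + 72x − 8. Remainder: 6x − 9.

R(x) = 6x − 9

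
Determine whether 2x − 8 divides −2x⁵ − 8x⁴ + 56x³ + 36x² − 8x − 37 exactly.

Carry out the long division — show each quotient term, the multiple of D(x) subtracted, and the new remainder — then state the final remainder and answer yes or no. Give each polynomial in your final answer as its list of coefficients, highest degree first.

R = [-5], so D(x) is not a factor of P(x). no

Step 1: lead(−2x⁵ − 8x⁴ + 56x³ + 36x² − 8x − 37) ÷ lead(D) = −2x⁵ ÷ 2x = −x⁴. Subtract (−x⁴)·D = −2x⁵ + 8x⁴. Remainder: −16x⁴ + 56x³ + 36x² − 8x − 37.
Step 2: lead(−16x⁴ + 56x³ + 36x² − 8x − 37) ÷ lead(D) = −16x⁴ ÷ 2x = −8x³. Subtract (−8x³)·D = −16x⁴ + 64x³. Remainder: −8x³ + 36x² − 8x − 37.
Step 3: lead(−8x³ + 36x² − 8x − 37) ÷ lead(D) = −8x³ ÷ 2x = −4x². Subtract (−4x²)·D = −8x³ + 32x². Remainder: 4x² − 8x − 37.
Step 4: lead(4x² − 8x − 37) ÷ lead(D) = 4x² ÷ 2x = 2x. Subtract (2x)·D = 4x² − 16x. Remainder: 8x − 37.
Step 5: lead(8x − 37) ÷ lead(D) = 8x ÷ 2x = 4. Subtract (4)·D = 8x − 32. Remainder: −5.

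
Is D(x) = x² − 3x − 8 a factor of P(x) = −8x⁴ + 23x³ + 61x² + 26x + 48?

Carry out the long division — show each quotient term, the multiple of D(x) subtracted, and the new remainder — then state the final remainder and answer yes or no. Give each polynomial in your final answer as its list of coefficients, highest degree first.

Step 1: lead(−8x⁴ + 23x³ + 61x² + 26x + 48) ÷ lead(D) = −8x⁴ ÷ x² = −8x². Subtract (−8x²)·D = −8x⁴ + 24x³ + 64x². Remainder: −x³ − 3x² + 26x + 48.
Step 2: lead(−x³ − 3x² + 26x + 48) ÷ lead(D) = −x³ ÷ x² = −x. Subtract (−x)·D = −x³ + 3x² + 8x. Remainder: −6x² + 18x + 48.
Step 3: lead(−6x² + 18x + 48) ÷ lead(D) = −6x² ÷ x² = −6. Subtract (−6)·D = −6x² + 18x + 48. Remainder: 0.

R = [0], so D(x) is a factor of P(x). yes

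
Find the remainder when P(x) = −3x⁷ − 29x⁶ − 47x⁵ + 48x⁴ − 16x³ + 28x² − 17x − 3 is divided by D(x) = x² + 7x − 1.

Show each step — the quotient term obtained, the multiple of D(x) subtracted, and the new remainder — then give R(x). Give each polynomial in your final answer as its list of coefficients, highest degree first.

R = [1, -5]

Step 1: lead(−3x⁷ − 29x⁶ − 47x⁵ + 48x⁴ − 16x³ + 28x² − 17x − 3) ÷ lead(D) = −3x⁷ ÷ x² = −3x⁵. Subtract (−3x⁵)·D = −3x⁷ − 21x⁶ + 3x⁵. Remainder: −8x⁶ − 50x⁵ + 48x⁴ − 16x³ + 28x² − 17x − 3.
Step 2: lead(−8x⁶ − 50x⁵ + 48x⁴ − 16x³ + 28x² − 17x − 3) ÷ lead(D) = −8x⁶ ÷ x² = −8x⁴. Subtract (−8x⁴)·D = −8x⁶ − 56x⁵ + 8x⁴. Remainder: 6x⁵ + 40x⁴ − 16x³ + 28x² − 17x − 3.
Step 3: lead(6x⁵ + 40x⁴ − 16x³ + 28x² − 17x − 3) ÷ lead(D) = 6x⁵ ÷ x² = 6x³. Subtract (6x³)·D = 6x⁵ + 42x⁴ − 6x³. Remainder: −2x⁴ − 10x³ + 28x² − 17x − 3.
Step 4: lead(−2x⁴ − 10x³ + 28x² − 17x − 3) ÷ lead(D) = −2x⁴ ÷ x² = −2x². Subtract (−2x²)·D = −2x⁴ − 14x³ + 2x². Remainder: 4x³ + 26x² − 17x − 3.
Step 5: lead(4x³ + 26x² − 17x − 3) ÷ lead(D) = 4x³ ÷ x² = 4x. Subtract (4x)·D = 4x³ + 28x² − 4x. Remainder: −2x² − 13x − 3.
Step 6: lead(−2x² − 13x − 3) ÷ lead(D) = −2x² ÷ x² = −2. Subtract (−2)·D = −2x² − 14x + 2. Remainder: x − 5.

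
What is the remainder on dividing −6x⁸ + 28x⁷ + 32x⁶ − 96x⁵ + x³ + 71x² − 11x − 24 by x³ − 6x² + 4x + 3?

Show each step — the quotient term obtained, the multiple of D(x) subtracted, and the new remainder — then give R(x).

Step 1: lead(−6x⁸ + 28x⁷ + 32x⁶ − 96x⁵ + x³ + 71x² − 11x − 24) ÷ lead(D) = −6x⁸ ÷ x³ = −6x⁵. Subtract (−6x⁵)·D = −6x⁸ + 36x⁷ − 24x⁶ − 18x⁵. Remainder: −8x⁷ + 56x⁶ − 78x⁵ + x³ + 71x² − 11x − 24.
Step 2: lead(−8x⁷ + 56x⁶ − 78x⁵ + x³ + 71x² − 11x − 24) ÷ lead(D) = −8x⁷ ÷ x³ = −8x⁴. Subtract (−8x⁴)·D = −8x⁷ + 48x⁶ − 32x⁵ − 24x⁴. Remainder: 8x⁶ − 46x⁵ + 24x⁴ + x³ + 71x² − 11x − 24.
Step 3: lead(8x⁶ − 46x⁵ + 24x⁴ + x³ + 71x² − 11x − 24) ÷ lead(D) = 8x⁶ ÷ x³ = 8x³. Subtract (8x³)·D = 8x⁶ − 48x⁵ + 32x⁴ + 24x³. Remainder: 2x⁵ − 8x⁴ − 23x³ + 71x² − 11x − 24.
Step 4: lead(2x⁵ − 8x⁴ − 23x³ + 71x² − 11x − 24) ÷ lead(D) = 2x⁵ ÷ x³ = 2x². Subtract (2x²)·D = 2x⁵ − 12x⁴ + 8x³ + 6x². Remainder: 4x⁴ − 31x³ + 65x² − 11x − 24.
Step 5: lead(4x⁴ − 31x³ + 65x² − 11x − 24) ÷ lead(D) = 4x⁴ ÷ x³ = 4x. Subtract (4x)·D = 4x⁴ − 24x³ + 16x² + 12x. Remainder: −7x³ + 49x² − 23x − 24.
Step 6: lead(−7x³ + 49x² − 23x − 24) ÷ lead(D) = −7x³ ÷ x³ = −7. Subtract (−7)·D = −7x³ + 42x² − 28x − 21. Remainder: 7x² + 5x − 3.

R(x) = 7x² + 5x − 3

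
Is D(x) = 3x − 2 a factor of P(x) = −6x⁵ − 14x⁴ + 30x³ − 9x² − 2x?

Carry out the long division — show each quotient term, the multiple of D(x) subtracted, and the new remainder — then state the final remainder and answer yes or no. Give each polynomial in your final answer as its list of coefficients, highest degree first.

Step 1: lead(−6x⁵ − 14x⁴ + 30x³ − 9x² − 2x) ÷ lead(D) = −6x⁵ ÷ 3x = −2x⁴. Subtract (−2x⁴)·D = −6x⁵ + 4x⁴. Remainder: −18x⁴ + 30x³ − 9x² − 2x.
Step 2: lead(−18x⁴ + 30x³ − 9x² − 2x) ÷ lead(D) = −18x⁴ ÷ 3x = −6x³. Subtract (−6x³)·D = −18x⁴ + 12x³. Remainder: 18x³ − 9x² − 2x.
Step 3: lead(18x³ − 9x² − 2x) ÷ lead(D) = 18x³ ÷ 3x = 6x². Subtract (6x²)·D = 18x³ − 12x². Remainder: 3x² − 2x.
Step 4: lead(3x² − 2x) ÷ lead(D) = 3x² ÷ 3x = x. Subtract (x)·D = 3x² − 2x. Remainder: 0.

R = [0], so D(x) is a factor of P(x). yes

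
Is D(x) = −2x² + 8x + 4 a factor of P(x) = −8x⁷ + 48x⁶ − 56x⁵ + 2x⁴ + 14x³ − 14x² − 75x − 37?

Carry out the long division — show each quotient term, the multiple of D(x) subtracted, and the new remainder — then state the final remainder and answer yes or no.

R(x) = −7x − 9, so D(x) is not a factor of P(x). no

Step 1: lead(−8x⁷ + 48x⁶ − 56x⁵ + 2x⁴ + 14x³ − 14x² − 75x − 37) ÷ lead(D) = −8x⁷ ÷ −2x² = 4x⁵. Subtract (4x⁵)·D = −8x⁷ + 32x⁶ + 16x⁵. Remainder: 16x⁶ − 72x⁵ + 2x⁴ + 14x³ − 14x² − 75x − 37.
Step 2: lead(16x⁶ − 72x⁵ + 2x⁴ + 14x³ − 14x² − 75x − 37) ÷ lead(D) = 16x⁶ ÷ −2x² = −8x⁴. Subtract (−8x⁴)·D = 16x⁶ − 64x⁵ − 32x⁴. Remainder: −8x⁵ + 34x⁴ + 14x³ − 14x² − 75x − 37.
Step 3: lead(−8x⁵ + 34x⁴ + 14x³ − 14x² − 75x − 37) ÷ lead(D) = −8x⁵ ÷ −2x² = 4x³. Subtract (4x³)·D = −8x⁵ + 32x⁴ + 16x³. Remainder: 2x⁴ − 2x³ − 14x² − 75x − 37.
Step 4: lead(2x⁴ − 2x³ − 14x² − 75x − 37) ÷ lead(D) = 2x⁴ ÷ −2x² = −x². Subtract (−x²)·D = 2x⁴ − 8x³ − 4x². Remainder: 6x³ − 10x² − 75x − 37.
Step 5: lead(6x³ − 10x² − 75x − 37) ÷ lead(D) = 6x³ ÷ −2x² = −3x. Subtract (−3x)·D = 6x³ − 24x² − 12x. Remainder: 14x² − 63x − 37.
Step 6: lead(14x² − 63x − 37) ÷ lead(D) = 14x² ÷ −2x² = −7. Subtract (−7)·D = 14x² − 56x − 28. Remainder: −7x − 9.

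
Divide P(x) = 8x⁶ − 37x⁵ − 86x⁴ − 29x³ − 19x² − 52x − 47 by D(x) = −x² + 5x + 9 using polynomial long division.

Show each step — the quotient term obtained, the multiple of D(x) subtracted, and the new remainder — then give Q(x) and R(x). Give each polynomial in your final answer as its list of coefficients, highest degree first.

Step 1: lead(8x⁶ − 37x⁵ − 86x⁴ − 29x³ − 19x² − 52x − 47) ÷ lead(D) = 8x⁶ ÷ −x² = −8x⁴. Subtract (−8x⁴)·D = 8x⁶ − 40x⁵ − 72x⁴. Remainder: 3x⁵ − 14x⁴ − 29x³ − 19x² − 52x − 47.
Step 2: lead(3x⁵ − 14x⁴ − 29x³ − 19x² − 52x − 47) ÷ lead(D) = 3x⁵ ÷ −x² = −3x³. Subtract (−3x³)·D = 3x⁵ − 15x⁴ − 27x³. Remainder: x⁴ − 2x³ − 19x² − 52x − 47.
Step 3: lead(x⁴ − 2x³ − 19x² − 52x − 47) ÷ lead(D) = x⁴ ÷ −x² = −x². Subtract (−x²)·D = x⁴ − 5x³ − 9x². Remainder: 3x³ − 10x² − 52x − 47.
Step 4: lead(3x³ − 10x² − 52x − 47) ÷ lead(D) = 3x³ ÷ −x² = −3x. Subtract (−3x)·D = 3x³ − 15x² − 27x. Remainder: 5x² − 25x − 47.
Step 5: lead(5x² − 25x − 47) ÷ lead(D) = 5x² ÷ −x² = −5. Subtract (−5)·D = 5x² − 25x − 45. Remainder: −2.

Q = [-8, -3, -1, -3, -5]; R = [-2]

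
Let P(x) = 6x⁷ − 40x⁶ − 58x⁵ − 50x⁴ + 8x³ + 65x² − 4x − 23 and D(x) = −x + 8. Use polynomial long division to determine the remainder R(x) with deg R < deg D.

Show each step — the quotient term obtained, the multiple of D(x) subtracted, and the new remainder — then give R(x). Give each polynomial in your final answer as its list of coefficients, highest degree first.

Step 1: lead(6x⁷ − 40x⁶ − 58x⁵ − 50x⁴ + 8x³ + 65x² − 4x − 23) ÷ lead(D) = 6x⁷ ÷ −x = −6x⁶. Subtract (−6x⁶)·D = 6x⁷ − 48x⁶. Remainder: 8x⁶ − 58x⁵ − 50x⁴ + 8x³ + 65x² − 4x − 23.
Step 2: lead(8x⁶ − 58x⁵ − 50x⁴ + 8x³ + 65x² − 4x − 23) ÷ lead(D) = 8x⁶ ÷ −x = −8x⁵. Subtract (−8x⁵)·D = 8x⁶ − 64x⁵. Remainder: 6x⁵ − 50x⁴ + 8x³ + 65x² − 4x − 23.
Step 3: lead(6x⁵ − 50x⁴ + 8x³ + 65x² − 4x − 23) ÷ lead(D) = 6x⁵ ÷ −x = −6x⁴. Subtract (−6x⁴)·D = 6x⁵ − 48x⁴. Remainder: −2x⁴ + 8x³ + 65x² − 4x − 23.
Step 4: lead(−2x⁴ + 8x³ + 65x² − 4x − 23) ÷ lead(D) = −2x⁴ ÷ −x = 2x³. Subtract (2x³)·D = −2x⁴ + 16x³. Remainder: −8x³ + 65x² − 4x − 23.
Step 5: lead(−8x³ + 65x² − 4x − 23) ÷ lead(D) = −8x³ ÷ −x = 8x². Subtract (8x²)·D = −8x³ + 64x². Remainder: x² − 4x − 23.
Step 6: lead(x² − 4x − 23) ÷ lead(D) = x² ÷ −x = −x. Subtract (−x)·D = x² − 8x. Remainder: 4x − 23.
Step 7: lead(4x − 23) ÷ lead(D) = 4x ÷ −x = −4. Subtract (−4)·D = 4x − 32. Remainder: 9.

R = [9]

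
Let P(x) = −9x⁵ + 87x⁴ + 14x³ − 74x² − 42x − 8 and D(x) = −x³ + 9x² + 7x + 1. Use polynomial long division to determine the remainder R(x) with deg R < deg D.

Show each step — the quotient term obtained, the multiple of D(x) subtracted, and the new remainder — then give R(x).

R(x) = 4x² − x − 3

Step 1: lead(−9x⁵ + 87x⁴ + 14x³ − 74x² − 42x − 8) ÷ lead(D) = −9x⁵ ÷ −x³ = 9x². Subtract (9x²)·D = −9x⁵ + 81x⁴ + 63x³ + 9x². Remainder: 6x⁴ − 49x³ − 83x² − 42x − 8.
Step 2: lead(6x⁴ − 49x³ − 83x² − 42x − 8) ÷ lead(D) = 6x⁴ ÷ −x³ = −6x. Subtract (−6x)·D = 6x⁴ − 54x³ − 42x² − 6x. Remainder: 5x³ − 41x² − 36x − 8.
Step 3: lead(5x³ − 41x² − 36x − 8) ÷ lead(D) = 5x³ ÷ −x³ = −5. Subtract (−5)·D = 5x³ − 45x² − 35x − 5. Remainder: 4x² − x − 3.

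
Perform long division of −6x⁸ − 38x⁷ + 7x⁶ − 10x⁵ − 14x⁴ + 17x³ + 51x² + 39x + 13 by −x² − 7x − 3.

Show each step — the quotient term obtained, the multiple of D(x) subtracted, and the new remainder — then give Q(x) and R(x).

Step 1: lead(−6x⁸ − 38x⁷ + 7x⁶ − 10x⁵ − 14x⁴ + 17x³ + 51x² + 39x + 13) ÷ lead(D) = −6x⁸ ÷ −x² = 6x⁶. Subtract (6x⁶)·D = −6x⁸ − 42x⁷ − 18x⁶. Remainder: 4x⁷ + 25x⁶ − 10x⁵ − 14x⁴ + 17x³ + 51x² + 39x + 13.
Step 2: lead(4x⁷ + 25x⁶ − 10x⁵ − 14x⁴ + 17x³ + 51x² + 39x + 13) ÷ lead(D) = 4x⁷ ÷ −x² = −4x⁵. Subtract (−4x⁵)·D = 4x⁷ + 28x⁶ + 12x⁵. Remainder: −3x⁶ − 22x⁵ − 14x⁴ + 17x³ + 51x² + 39x + 13.
Step 3: lead(−3x⁶ − 22x⁵ − 14x⁴ + 17x³ + 51x² + 39x + 13) ÷ lead(D) = −3x⁶ ÷ −x² = 3x⁴. Subtract (3x⁴)·D = −3x⁶ − 21x⁵ − 9x⁴. Remainder: −x⁵ − 5x⁴ + 17x³ + 51x² + 39x + 13.
Step 4: lead(−x⁵ − 5x⁴ + 17x³ + 51x² + 39x + 13) ÷ lead(D) = −x⁵ ÷ −x² = x³. Subtract (x³)·D = −x⁵ − 7x⁴ − 3x³. Remainder: 2x⁴ + 20x³ + 51x² + 39x + 13.
Step 5: lead(2x⁴ + 20x³ + 51x² + 39x + 13) ÷ lead(D) = 2x⁴ ÷ −x² = −2x². Subtract (−2x²)·D = 2x⁴ + 14x³ + 6x². Remainder: 6x³ + 45x² + 39x + 13.
Step 6: lead(6x³ + 45x² + 39x + 13) ÷ lead(D) = 6x³ ÷ −x² = −6x. Subtract (−6x)·D = 6x³ + 42x² + 18x. Remainder: 3x² + 21x + 13.
Step 7: lead(3x² + 21x + 13) ÷ lead(D) = 3x² ÷ −x² = −3. Subtract (−3)·D = 3x² + 21x + 9. Remainder: 4.

Q(x) = 6x⁶ − 4x⁵ + 3x⁴ + x³ − 2x² − 6x − 3; R(x) = 4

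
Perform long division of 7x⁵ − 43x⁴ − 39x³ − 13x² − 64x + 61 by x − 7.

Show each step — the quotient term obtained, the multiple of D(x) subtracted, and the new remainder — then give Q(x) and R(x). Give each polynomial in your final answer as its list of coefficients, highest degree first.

Step 1: lead(7x⁵ − 43x⁴ − 39x³ − 13x² − 64x + 61) ÷ lead(D) = 7x⁵ ÷ x = 7x⁴. Subtract (7x⁴)·D = 7x⁵ − 49x⁴. Remainder: 6x⁴ − 39x³ − 13x² − 64x + 61.
Step 2: lead(6x⁴ − 39x³ − 13x² − 64x + 61) ÷ lead(D) = 6x⁴ ÷ x = 6x³. Subtract (6x³)·D = 6x⁴ − 42x³. Remainder: 3x³ − 13x² − 64x + 61.
Step 3: lead(3x³ − 13x² − 64x + 61) ÷ lead(D) = 3x³ ÷ x = 3x². Subtract (3x²)·D = 3x³ − 21x². Remainder: 8x² − 64x + 61.
Step 4: lead(8x² − 64x + 61) ÷ lead(D) = 8x² ÷ x = 8x. Subtract (8x)·D = 8x² − 56x. Remainder: −8x + 61.
Step 5: lead(−8x + 61) ÷ lead(D) = −8x ÷ x = −8. Subtract (−8)·D = −8x + 56. Remainder: 5.

Q = [7, 6, 3, 8, -8]; R = [5]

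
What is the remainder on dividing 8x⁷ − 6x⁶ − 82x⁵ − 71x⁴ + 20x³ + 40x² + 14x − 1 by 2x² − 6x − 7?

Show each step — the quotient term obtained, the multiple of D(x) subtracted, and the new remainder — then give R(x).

Step 1: lead(8x⁷ − 6x⁶ − 82x⁵ − 71x⁴ + 20x³ + 40x² + 14x − 1) ÷ lead(D) = 8x⁷ ÷ 2x² = 4x⁵. Subtract (4x⁵)·D = 8x⁷ − 24x⁶ − 28x⁵. Remainder: 18x⁶ − 54x⁵ − 71x⁴ + 20x³ + 40x² + 14x − 1.
Step 2: lead(18x⁶ − 54x⁵ − 71x⁴ + 20x³ + 40x² + 14x − 1) ÷ lead(D) = 18x⁶ ÷ 2x² = 9x⁴. Subtract (9x⁴)·D = 18x⁶ − 54x⁵ − 63x⁴. Remainder: −8x⁴ + 20x³ + 40x² + 14x − 1.
Step 3: lead(−8x⁴ + 20x³ + 40x² + 14x − 1) ÷ lead(D) = −8x⁴ ÷ 2x² = −4x². Subtract (−4x²)·D = −8x⁴ + 24x³ + 28x². Remainder: −4x³ + 12x² + 14x − 1.
Step 4: lead(−4x³ + 12x² + 14x − 1) ÷ lead(D) = −4x³ ÷ 2x² = −2x. Subtract (−2x)·D = −4x³ + 12x² + 14x. Remainder: −1.

R(x) = −1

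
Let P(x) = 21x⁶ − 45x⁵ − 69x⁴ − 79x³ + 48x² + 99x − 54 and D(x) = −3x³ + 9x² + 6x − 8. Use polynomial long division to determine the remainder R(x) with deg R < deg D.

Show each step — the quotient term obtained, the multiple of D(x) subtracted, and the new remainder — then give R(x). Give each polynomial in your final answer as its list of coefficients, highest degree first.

Step 1: lead(21x⁶ − 45x⁵ − 69x⁴ − 79x³ + 48x² + 99x − 54) ÷ lead(D) = 21x⁶ ÷ −3x³ = −7x³. Subtract (−7x³)·D = 21x⁶ − 63x⁵ − 42x⁴ + 56x³. Remainder: 18x⁵ − 27x⁴ − 135x³ + 48x² + 99x − 54.
Step 2: lead(18x⁵ − 27x⁴ − 135x³ + 48x² + 99x − 54) ÷ lead(D) = 18x⁵ ÷ −3x³ = −6x². Subtract (−6x²)·D = 18x⁵ − 54x⁴ − 36x³ + 48x². Remainder: 27x⁴ − 99x³ + 99x − 54.
Step 3: lead(27x⁴ − 99x³ + 99x − 54) ÷ lead(D) = 27x⁴ ÷ −3x³ = −9x. Subtract (−9x)·D = 27x⁴ − 81x³ − 54x² + 72x. Remainder: −18x³ + 54x² + 27x − 54.
Step 4: lead(−18x³ + 54x² + 27x − 54) ÷ lead(D) = −18x³ ÷ −3x³ = 6. Subtract (6)·D = −18x³ + 54x² + 36x − 48. Remainder: −9x − 6.

R = [-9, -6]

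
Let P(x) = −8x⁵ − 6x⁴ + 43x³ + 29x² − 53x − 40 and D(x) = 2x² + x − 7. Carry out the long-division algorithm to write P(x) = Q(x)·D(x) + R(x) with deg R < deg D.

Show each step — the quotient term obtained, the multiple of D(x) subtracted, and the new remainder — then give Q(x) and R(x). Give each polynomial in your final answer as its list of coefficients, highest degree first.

Q = [-4, -1, 8, 7]; R = [-4, 9]

Step 1: lead(−8x⁵ − 6x⁴ + 43x³ + 29x² − 53x − 40) ÷ lead(D) = −8x⁵ ÷ 2x² = −4x³. Subtract (−4x³)·D = −8x⁵ − 4x⁴ + 28x³. Remainder: −2x⁴ + 15x³ + 29x² − 53x − 40.
Step 2: lead(−2x⁴ + 15x³ + 29x² − 53x − 40) ÷ lead(D) = −2x⁴ ÷ 2x² = −x². Subtract (−x²)·D = −2x⁴ − x³ + 7x². Remainder: 16x³ + 22x² − 53x − 40.
Step 3: lead(16x³ + 22x² − 53x − 40) ÷ lead(D) = 16x³ ÷ 2x² = 8x. Subtract (8x)·D = 16x³ + 8x² − 56x. Remainder: 14x² + 3x − 40.
Step 4: lead(14x² + 3x − 40) ÷ lead(D) = 14x² ÷ 2x² = 7. Subtract (7)·D = 14x² + 7x − 49. Remainder: −4x + 9.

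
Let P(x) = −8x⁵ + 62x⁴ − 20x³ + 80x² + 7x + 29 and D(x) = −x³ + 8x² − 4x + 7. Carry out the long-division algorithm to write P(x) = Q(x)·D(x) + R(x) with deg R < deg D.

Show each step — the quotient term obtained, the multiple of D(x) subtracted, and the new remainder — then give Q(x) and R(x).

Q(x) = 8x² + 2x + 4; R(x) = 9x + 1

Step 1: lead(−8x⁵ + 62x⁴ − 20x³ + 80x² + 7x + 29) ÷ lead(D) = −8x⁵ ÷ −x³ = 8x². Subtract (8x²)·D = −8x⁵ + 64x⁴ − 32x³ + 56x². Remainder: −2x⁴ + 12x³ + 24x² + 7x + 29.
Step 2: lead(−2x⁴ + 12x³ + 24x² + 7x + 29) ÷ lead(D) = −2x⁴ ÷ −x³ = 2x. Subtract (2x)·D = −2x⁴ + 16x³ − 8x² + 14x. Remainder: −4x³ + 32x² − 7x + 29.
Step 3: lead(−4x³ + 32x² − 7x + 29) ÷ lead(D) = −4x³ ÷ −x³ = 4. Subtract (4)·D = −4x³ + 32x² − 16x + 28. Remainder: 9x + 1.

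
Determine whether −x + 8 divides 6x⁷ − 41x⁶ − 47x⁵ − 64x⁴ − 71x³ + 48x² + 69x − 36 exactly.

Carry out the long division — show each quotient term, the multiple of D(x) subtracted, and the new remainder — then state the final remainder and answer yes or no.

Step 1: lead(6x⁷ − 41x⁶ − 47x⁵ − 64x⁴ − 71x³ + 48x² + 69x − 36) ÷ lead(D) = 6x⁷ ÷ −x = −6x⁶. Subtract (−6x⁶)·D = 6x⁷ − 48x⁶. Remainder: 7x⁶ − 47x⁵ − 64x⁴ − 71x³ + 48x² + 69x − 36.
Step 2: lead(7x⁶ − 47x⁵ − 64x⁴ − 71x³ + 48x² + 69x − 36) ÷ lead(D) = 7x⁶ ÷ −x = −7x⁵. Subtract (−7x⁵)·D = 7x⁶ − 56x⁵. Remainder: 9x⁵ − 64x⁴ − 71x³ + 48x² + 69x − 36.
Step 3: lead(9x⁵ − 64x⁴ − 71x³ + 48x² + 69x − 36) ÷ lead(D) = 9x⁵ ÷ −x = −9x⁴. Subtract (−9x⁴)·D = 9x⁵ − 72x⁴. Remainder: 8x⁴ − 71x³ + 48x² + 69x − 36.
Step 4: lead(8x⁴ − 71x³ + 48x² + 69x − 36) ÷ lead(D) = 8x⁴ ÷ −x = −8x³. Subtract (−8x³)·D = 8x⁴ − 64x³. Remainder: −7x³ + 48x² + 69x − 36.
Step 5: lead(−7x³ + 48x² + 69x − 36) ÷ lead(D) = −7x³ ÷ −x = 7x². Subtract (7x²)·D = −7x³ + 56x². Remainder: −8x² + 69x − 36.
Step 6: lead(−8x² + 69x − 36) ÷ lead(D) = −8x² ÷ −x = 8x. Subtract (8x)·D = −8x² + 64x. Remainder: 5x − 36.
Step 7: lead(5x − 36) ÷ lead(D) = 5x ÷ −x = −5. Subtract (−5)·D = 5x − 40. Remainder: 4.

R(x) = 4, so D(x) is not a factor of P(x). no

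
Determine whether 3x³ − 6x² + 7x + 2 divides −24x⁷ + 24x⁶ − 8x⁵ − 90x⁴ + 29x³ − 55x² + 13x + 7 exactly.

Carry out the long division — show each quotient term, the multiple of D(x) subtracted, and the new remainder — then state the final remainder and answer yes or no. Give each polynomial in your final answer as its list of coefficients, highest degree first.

R = [5, 4, 1], so D(x) is not a factor of P(x). no

Step 1: lead(−24x⁷ + 24x⁶ − 8x⁵ − 90x⁴ + 29x³ − 55x² + 13x + 7) ÷ lead(D) = −24x⁷ ÷ 3x³ = −8x⁴. Subtract (−8x⁴)·D = −24x⁷ + 48x⁶ − 56x⁵ − 16x⁴. Remainder: −24x⁶ + 48x⁵ − 74x⁴ + 29x³ − 55x² + 13x + 7.
Step 2: lead(−24x⁶ + 48x⁵ − 74x⁴ + 29x³ − 55x² + 13x + 7) ÷ lead(D) = −24x⁶ ÷ 3x³ = −8x³. Subtract (−8x³)·D = −24x⁶ + 48x⁵ − 56x⁴ − 16x³. Remainder: −18x⁴ + 45x³ − 55x² + 13x + 7.
Step 3: lead(−18x⁴ + 45x³ − 55x² + 13x + 7) ÷ lead(D) = −18x⁴ ÷ 3x³ = −6x. Subtract (−6x)·D = −18x⁴ + 36x³ − 42x² − 12x. Remainder: 9x³ − 13x² + 25x + 7.
Step 4: lead(9x³ − 13x² + 25x + 7) ÷ lead(D) = 9x³ ÷ 3x³ = 3. Subtract (3)·D = 9x³ − 18x² + 21x + 6. Remainder: 5x² + 4x + 1.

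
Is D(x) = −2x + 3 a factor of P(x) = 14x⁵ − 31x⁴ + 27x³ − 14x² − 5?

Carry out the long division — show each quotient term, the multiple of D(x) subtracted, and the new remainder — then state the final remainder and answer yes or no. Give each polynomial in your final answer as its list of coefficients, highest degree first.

Step 1: lead(14x⁵ − 31x⁴ + 27x³ − 14x² − 5) ÷ lead(D) = 14x⁵ ÷ −2x = −7x⁴. Subtract (−7x⁴)·D = 14x⁵ − 21x⁴. Remainder: −10x⁴ + 27x³ − 14x² − 5.
Step 2: lead(−10x⁴ + 27x³ − 14x² − 5) ÷ lead(D) = −10x⁴ ÷ −2x = 5x³. Subtract (5x³)·D = −10x⁴ + 15x³. Remainder: 12x³ − 14x² − 5.
Step 3: lead(12x³ − 14x² − 5) ÷ lead(D) = 12x³ ÷ −2x = −6x². Subtract (−6x²)·D = 12x³ − 18x². Remainder: 4x² − 5.
Step 4: lead(4x² − 5) ÷ lead(D) = 4x² ÷ −2x = −2x. Subtract (−2x)·D = 4x² − 6x. Remainder: 6x − 5.
Step 5: lead(6x − 5) ÷ lead(D) = 6x ÷ −2x = −3. Subtract (−3)·D = 6x − 9. Remainder: 4.

R = [4], so D(x) is not a factor of P(x). no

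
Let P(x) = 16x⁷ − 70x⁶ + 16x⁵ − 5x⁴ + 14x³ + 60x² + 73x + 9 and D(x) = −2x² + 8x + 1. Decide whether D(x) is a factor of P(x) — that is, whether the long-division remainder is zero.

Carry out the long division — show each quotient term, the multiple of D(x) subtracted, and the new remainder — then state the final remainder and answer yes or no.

R(x) = 1, so D(x) is not a factor of P(x). no

Step 1: lead(16x⁷ − 70x⁶ + 16x⁵ − 5x⁴ + 14x³ + 60x² + 73x + 9) ÷ lead(D) = 16x⁷ ÷ −2x² = −8x⁵. Subtract (−8x⁵)·D = 16x⁷ − 64x⁶ − 8x⁵. Remainder: −6x⁶ + 24x⁵ − 5x⁴ + 14x³ + 60x² + 73x + 9.
Step 2: lead(−6x⁶ + 24x⁵ − 5x⁴ + 14x³ + 60x² + 73x + 9) ÷ lead(D) = −6x⁶ ÷ −2x² = 3x⁴. Subtract (3x⁴)·D = −6x⁶ + 24x⁵ + 3x⁴. Remainder: −8x⁴ + 14x³ + 60x² + 73x + 9.
Step 3: lead(−8x⁴ + 14x³ + 60x² + 73x + 9) ÷ lead(D) = −8x⁴ ÷ −2x² = 4x². Subtract (4x²)·D = −8x⁴ + 32x³ + 4x². Remainder: −18x³ + 56x² + 73x + 9.
Step 4: lead(−18x³ + 56x² + 73x + 9) ÷ lead(D) = −18x³ ÷ −2x² = 9x. Subtract (9x)·D = −18x³ + 72x² + 9x. Remainder: −16x² + 64x + 9.
Step 5: lead(−16x² + 64x + 9) ÷ lead(D) = −16x² ÷ −2x² = 8. Subtract (8)·D = −16x² + 64x + 8. Remainder: 1.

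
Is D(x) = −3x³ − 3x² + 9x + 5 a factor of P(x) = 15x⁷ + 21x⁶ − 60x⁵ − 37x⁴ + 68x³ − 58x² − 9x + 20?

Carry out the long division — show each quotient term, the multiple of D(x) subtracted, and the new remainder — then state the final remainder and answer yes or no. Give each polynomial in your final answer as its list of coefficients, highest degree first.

Step 1: lead(15x⁷ + 21x⁶ − 60x⁵ − 37x⁴ + 68x³ − 58x² − 9x + 20) ÷ lead(D) = 15x⁷ ÷ −3x³ = −5x⁴. Subtract (−5x⁴)·D = 15x⁷ + 15x⁶ − 45x⁵ − 25x⁴. Remainder: 6x⁶ − 15x⁵ − 12x⁴ + 68x³ − 58x² − 9x + 20.
Step 2: lead(6x⁶ − 15x⁵ − 12x⁴ + 68x³ − 58x² − 9x + 20) ÷ lead(D) = 6x⁶ ÷ −3x³ = −2x³. Subtract (−2x³)·D = 6x⁶ + 6x⁵ − 18x⁴ − 10x³. Remainder: −21x⁵ + 6x⁴ + 78x³ − 58x² − 9x + 20.
Step 3: lead(−21x⁵ + 6x⁴ + 78x³ − 58x² − 9x + 20) ÷ lead(D) = −21x⁵ ÷ −3x³ = 7x². Subtract (7x²)·D = −21x⁵ − 21x⁴ + 63x³ + 35x². Remainder: 27x⁴ + 15x³ − 93x² − 9x + 20.
Step 4: lead(27x⁴ + 15x³ − 93x² − 9x + 20) ÷ lead(D) = 27x⁴ ÷ −3x³ = −9x. Subtract (−9x)·D = 27x⁴ + 27x³ − 81x² − 45x. Remainder: −12x³ − 12x² + 36x + 20.
Step 5: lead(−12x³ − 12x² + 36x + 20) ÷ lead(D) = −12x³ ÷ −3x³ = 4. Subtract (4)·D = −12x³ − 12x² + 36x + 20. Remainder: 0.

R = [0], so D(x) is a factor of P(x). yes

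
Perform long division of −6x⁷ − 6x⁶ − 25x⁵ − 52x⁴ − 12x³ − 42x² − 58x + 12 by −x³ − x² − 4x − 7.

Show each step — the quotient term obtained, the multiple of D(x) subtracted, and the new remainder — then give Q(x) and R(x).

Q(x) = 6x⁴ + x² + 9x − 1; R(x) = x + 5

Step 1: lead(−6x⁷ − 6x⁶ − 25x⁵ − 52x⁴ − 12x³ − 42x² − 58x + 12) ÷ lead(D) = −6x⁷ ÷ −x³ = 6x⁴. Subtract (6x⁴)·D = −6x⁷ − 6x⁶ − 24x⁵ − 42x⁴. Remainder: −x⁵ − 10x⁴ − 12x³ − 42x² − 58x + 12.
Step 2: lead(−x⁵ − 10x⁴ − 12x³ − 42x² − 58x + 12) ÷ lead(D) = −x⁵ ÷ −x³ = x². Subtract (x²)·D = −x⁵ − x⁴ − 4x³ − 7x². Remainder: −9x⁴ − 8x³ − 35x² − 58x + 12.
Step 3: lead(−9x⁴ − 8x³ − 35x² − 58x + 12) ÷ lead(D) = −9x⁴ ÷ −x³ = 9x. Subtract (9x)·D = −9x⁴ − 9x³ − 36x² − 63x. Remainder: x³ + x² + 5x + 12.
Step 4: lead(x³ + x² + 5x + 12) ÷ lead(D) = x³ ÷ −x³ = −1. Subtract (−1)·D = x³ + x² + 4x + 7. Remainder: x + 5.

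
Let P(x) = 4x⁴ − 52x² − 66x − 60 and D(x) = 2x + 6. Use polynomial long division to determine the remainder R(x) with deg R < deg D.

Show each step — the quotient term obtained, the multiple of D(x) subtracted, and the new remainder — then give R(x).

Step 1: lead(4x⁴ − 52x² − 66x − 60) ÷ lead(D) = 4x⁴ ÷ 2x = 2x³. Subtract (2x³)·D = 4x⁴ + 12x³. Remainder: −12x³ − 52x² − 66x − 60.
Step 2: lead(−12x³ − 52x² − 66x − 60) ÷ lead(D) = −12x³ ÷ 2x = −6x². Subtract (−6x²)·D = −12x³ − 36x². Remainder: −16x² − 66x − 60.
Step 3: lead(−16x² − 66x − 60) ÷ lead(D) = −16x² ÷ 2x = −8x. Subtract (−8x)·D = −16x² − 48x. Remainder: −18x − 60.
Step 4: lead(−18x − 60) ÷ lead(D) = −18x ÷ 2x = −9. Subtract (−9)·D = −18x − 54. Remainder: −6.

R(x) = −6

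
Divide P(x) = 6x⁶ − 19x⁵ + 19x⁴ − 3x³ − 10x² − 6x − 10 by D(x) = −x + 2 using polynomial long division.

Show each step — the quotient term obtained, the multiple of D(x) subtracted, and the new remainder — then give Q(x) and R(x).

Q(x) = −6x⁵ + 7x⁴ − 5x³ − 7x² − 4x − 2; R(x) = −6

Step 1: lead(6x⁶ − 19x⁵ + 19x⁴ − 3x³ − 10x² − 6x − 10) ÷ lead(D) = 6x⁶ ÷ −x = −6x⁵. Subtract (−6x⁵)·D = 6x⁶ − 12x⁵. Remainder: −7x⁵ + 19x⁴ − 3x³ − 10x² − 6x − 10.
Step 2: lead(−7x⁵ + 19x⁴ − 3x³ − 10x² − 6x − 10) ÷ lead(D) = −7x⁵ ÷ −x = 7x⁴. Subtract (7x⁴)·D = −7x⁵ + 14x⁴. Remainder: 5x⁴ − 3x³ − 10x² − 6x − 10.
Step 3: lead(5x⁴ − 3x³ − 10x² − 6x − 10) ÷ lead(D) = 5x⁴ ÷ −x = −5x³. Subtract (−5x³)·D = 5x⁴ − 10x³. Remainder: 7x³ − 10x² − 6x − 10.
Step 4: lead(7x³ − 10x² − 6x − 10) ÷ lead(D) = 7x³ ÷ −x = −7x². Subtract (−7x²)·D = 7x³ − 14x². Remainder: 4x² − 6x − 10.
Step 5: lead(4x² − 6x − 10) ÷ lead(D) = 4x² ÷ −x = −4x. Subtract (−4x)·D = 4x² − 8x. Remainder: 2x − 10.
Step 6: lead(2x − 10) ÷ lead(D) = 2x ÷ −x = −2. Subtract (−2)·D = 2x − 4. Remainder: −6.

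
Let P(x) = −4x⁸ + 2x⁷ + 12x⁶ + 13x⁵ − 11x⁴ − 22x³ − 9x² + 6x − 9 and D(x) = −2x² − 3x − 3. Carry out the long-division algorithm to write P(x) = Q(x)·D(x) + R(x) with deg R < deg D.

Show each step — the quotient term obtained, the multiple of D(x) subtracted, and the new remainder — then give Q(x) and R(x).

Q(x) = 2x⁶ − 4x⁵ − 3x⁴ + 4x³ + 4x² − x; R(x) = 3x − 9

Step 1: lead(−4x⁸ + 2x⁷ + 12x⁶ + 13x⁵ − 11x⁴ − 22x³ − 9x² + 6x − 9) ÷ lead(D) = −4x⁸ ÷ −2x² = 2x⁶. Subtract (2x⁶)·D = −4x⁸ − 6x⁷ − 6x⁶. Remainder: 8x⁷ + 18x⁶ + 13x⁵ − 11x⁴ − 22x³ − 9x² + 6x − 9.
Step 2: lead(8x⁷ + 18x⁶ + 13x⁵ − 11x⁴ − 22x³ − 9x² + 6x − 9) ÷ lead(D) = 8x⁷ ÷ −2x² = −4x⁵. Subtract (−4x⁵)·D = 8x⁷ + 12x⁶ + 12x⁵. Remainder: 6x⁶ + x⁵ − 11x⁴ − 22x³ − 9x² + 6x − 9.
Step 3: lead(6x⁶ + x⁵ − 11x⁴ − 22x³ − 9x² + 6x − 9) ÷ lead(D) = 6x⁶ ÷ −2x² = −3x⁴. Subtract (−3x⁴)·D = 6x⁶ + 9x⁵ + 9x⁴. Remainder: −8x⁵ − 20x⁴ − 22x³ − 9x² + 6x − 9.
Step 4: lead(−8x⁵ − 20x⁴ − 22x³ − 9x² + 6x − 9) ÷ lead(D) = −8x⁵ ÷ −2x² = 4x³. Subtract (4x³)·D = −8x⁵ − 12x⁴ − 12x³. Remainder: −8x⁴ − 10x³ − 9x² + 6x − 9.
Step 5: lead(−8x⁴ − 10x³ − 9x² + 6x − 9) ÷ lead(D) = −8x⁴ ÷ −2x² = 4x². Subtract (4x²)·D = −8x⁴ − 12x³ − 12x². Remainder: 2x³ + 3x² + 6x − 9.
Step 6: lead(2x³ + 3x² + 6x − 9) ÷ lead(D) = 2x³ ÷ −2x² = −x. Subtract (−x)·D = 2x³ + 3x² + 3x. Remainder: 3x − 9.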